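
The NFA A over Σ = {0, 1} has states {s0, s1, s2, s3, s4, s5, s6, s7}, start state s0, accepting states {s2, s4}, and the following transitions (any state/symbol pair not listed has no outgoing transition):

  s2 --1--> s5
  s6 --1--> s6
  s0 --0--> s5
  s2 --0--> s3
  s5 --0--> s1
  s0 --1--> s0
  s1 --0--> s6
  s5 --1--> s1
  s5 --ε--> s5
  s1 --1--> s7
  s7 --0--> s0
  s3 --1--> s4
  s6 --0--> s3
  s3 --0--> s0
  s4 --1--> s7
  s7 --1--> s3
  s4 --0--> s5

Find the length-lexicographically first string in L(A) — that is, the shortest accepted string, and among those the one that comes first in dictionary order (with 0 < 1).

00001

A breadth-first search from s0 reaches an accepting state first via the path s0 → s5 → s1 → s6 → s3 → s4 on input 00001.
No string of length < 5 is accepted (BFS exhausts all shorter strings without reaching an accepting state), and 00001 is the lexicographically least accepting string of length 5.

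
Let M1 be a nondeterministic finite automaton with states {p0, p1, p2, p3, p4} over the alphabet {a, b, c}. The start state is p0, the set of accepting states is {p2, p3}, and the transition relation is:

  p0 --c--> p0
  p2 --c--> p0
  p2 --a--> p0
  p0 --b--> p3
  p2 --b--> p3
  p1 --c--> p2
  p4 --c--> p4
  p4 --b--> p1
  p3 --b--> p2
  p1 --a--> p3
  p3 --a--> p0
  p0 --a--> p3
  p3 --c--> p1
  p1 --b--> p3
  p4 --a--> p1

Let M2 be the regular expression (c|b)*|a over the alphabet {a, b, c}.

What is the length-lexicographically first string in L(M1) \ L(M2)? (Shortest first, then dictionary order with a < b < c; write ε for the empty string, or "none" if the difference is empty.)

ab

The string ab is accepted by M1 but not by M2.
No shorter string lies in the difference, and ab is the lexicographically first length-2 string in L(M1) \ L(M2).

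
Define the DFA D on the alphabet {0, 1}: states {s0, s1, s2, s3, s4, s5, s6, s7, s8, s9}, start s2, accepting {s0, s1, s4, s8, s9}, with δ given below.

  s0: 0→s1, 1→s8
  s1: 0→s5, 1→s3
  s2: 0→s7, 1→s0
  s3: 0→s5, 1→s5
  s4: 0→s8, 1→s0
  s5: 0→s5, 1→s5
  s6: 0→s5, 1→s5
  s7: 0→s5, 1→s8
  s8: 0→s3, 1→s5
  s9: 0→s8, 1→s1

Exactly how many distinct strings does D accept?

4

The useful subgraph on states {s0, s1, s2, s7, s8} is acyclic, so L(D) is finite; the longest accepting path visits 3 useful states, giving maximum string length 2.
Counting accepting paths from s2 by length: 1 of length 1, 3 of length 2. Total 4.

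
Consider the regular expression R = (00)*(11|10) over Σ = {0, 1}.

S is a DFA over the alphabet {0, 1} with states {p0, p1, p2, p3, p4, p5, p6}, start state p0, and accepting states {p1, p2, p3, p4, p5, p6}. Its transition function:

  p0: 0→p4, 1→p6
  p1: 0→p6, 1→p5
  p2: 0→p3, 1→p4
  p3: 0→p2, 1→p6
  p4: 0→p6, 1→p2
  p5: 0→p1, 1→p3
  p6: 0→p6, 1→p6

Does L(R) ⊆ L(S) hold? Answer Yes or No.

Yes

Converting the expression R to a DFA (subset construction, then merging equivalent states) gives the minimal DFA with states {r0, r1, r2, r3, r4}, start state r0, accepting states {r4} and transitions r0: 0→r1, 1→r2; r1: 0→r0, 1→r3; r2: 0→r4, 1→r4; r3: 0→r3, 1→r3; r4: 0→r3, 1→r3.
Exploring the product automaton R × S from the start pair (r0, p0), following both machines on each input symbol, reaches 10 state pairs: (r0, p0), (r1, p4), (r2, p6), (r0, p6), (r3, p2), (r4, p6), (r1, p6), (r3, p3), (r3, p4), (r3, p6).
R accepts in {r4} and S accepts in {p1, p2, p3, p4, p5, p6}. The reachable pairs whose R-component is accepting are (r4, p6); in each of them the S-component is accepting too, so the product for L(R) \ L(S) (R-component accepting, S-component rejecting) has no reachable accepting pair and the difference is empty.
Hence every string in L(R) is also in L(S).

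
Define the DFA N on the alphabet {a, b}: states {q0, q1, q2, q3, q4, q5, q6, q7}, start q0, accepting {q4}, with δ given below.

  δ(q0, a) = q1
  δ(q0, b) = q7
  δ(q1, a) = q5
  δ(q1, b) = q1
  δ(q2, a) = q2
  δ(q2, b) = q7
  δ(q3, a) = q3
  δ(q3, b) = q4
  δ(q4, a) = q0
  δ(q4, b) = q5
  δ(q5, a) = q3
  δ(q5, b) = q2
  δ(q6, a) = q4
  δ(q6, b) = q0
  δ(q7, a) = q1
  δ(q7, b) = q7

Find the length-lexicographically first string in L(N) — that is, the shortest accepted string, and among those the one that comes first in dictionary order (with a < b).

aaab

A breadth-first search from q0 reaches an accepting state first via the path q0 → q1 → q5 → q3 → q4 on input aaab.
No string of length < 4 is accepted (BFS exhausts all shorter strings without reaching an accepting state), and aaab is the lexicographically least accepting string of length 4.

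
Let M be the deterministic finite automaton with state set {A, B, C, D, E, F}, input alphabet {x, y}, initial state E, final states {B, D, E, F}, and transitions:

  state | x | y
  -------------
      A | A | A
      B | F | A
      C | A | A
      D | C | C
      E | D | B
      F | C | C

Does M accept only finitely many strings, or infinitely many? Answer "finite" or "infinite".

The useful states (reachable from E and able to reach an accepting state) are {B, D, E, F}.
Restricted to these states the transition graph has no cycle, so every accepting path has bounded length and L is finite.

finite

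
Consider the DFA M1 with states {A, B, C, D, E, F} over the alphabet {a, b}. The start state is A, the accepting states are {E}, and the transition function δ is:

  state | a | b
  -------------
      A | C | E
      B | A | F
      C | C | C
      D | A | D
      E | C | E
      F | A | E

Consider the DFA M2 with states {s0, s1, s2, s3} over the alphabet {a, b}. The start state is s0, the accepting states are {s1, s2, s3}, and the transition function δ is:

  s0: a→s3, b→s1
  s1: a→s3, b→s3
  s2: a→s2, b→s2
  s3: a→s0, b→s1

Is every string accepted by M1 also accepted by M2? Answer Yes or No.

Exploring the product automaton M1 × M2 from the start pair (A, s0), following both machines on each input symbol, reaches 6 state pairs: (A, s0), (C, s3), (E, s1), (C, s0), (C, s1), (E, s3).
M1 accepts in {E} and M2 accepts in {s1, s2, s3}. The reachable pairs whose M1-component is accepting are (E, s1), (E, s3); in each of them the M2-component is accepting too, so the product for L(M1) \ L(M2) (M1-component accepting, M2-component rejecting) has no reachable accepting pair and the difference is empty.
Hence every string in L(M1) is also in L(M2).

Yes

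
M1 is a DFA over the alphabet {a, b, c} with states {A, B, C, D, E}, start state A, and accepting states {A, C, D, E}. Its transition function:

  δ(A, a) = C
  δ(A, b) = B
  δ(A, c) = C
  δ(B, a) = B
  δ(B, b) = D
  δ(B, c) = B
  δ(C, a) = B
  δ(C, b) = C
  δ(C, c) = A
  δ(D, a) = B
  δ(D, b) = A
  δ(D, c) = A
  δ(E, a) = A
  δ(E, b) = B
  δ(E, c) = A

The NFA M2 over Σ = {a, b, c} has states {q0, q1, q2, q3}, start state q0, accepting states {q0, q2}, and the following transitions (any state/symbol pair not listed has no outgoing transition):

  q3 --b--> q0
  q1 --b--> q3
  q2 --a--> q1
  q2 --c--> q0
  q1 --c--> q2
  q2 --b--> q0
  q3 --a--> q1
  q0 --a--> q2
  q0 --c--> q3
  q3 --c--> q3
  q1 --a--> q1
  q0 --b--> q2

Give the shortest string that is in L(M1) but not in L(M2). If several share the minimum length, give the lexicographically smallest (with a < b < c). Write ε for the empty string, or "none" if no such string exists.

c

The string c is accepted by M1 but not by M2.
No shorter string lies in the difference, and c is the lexicographically first length-1 string in L(M1) \ L(M2).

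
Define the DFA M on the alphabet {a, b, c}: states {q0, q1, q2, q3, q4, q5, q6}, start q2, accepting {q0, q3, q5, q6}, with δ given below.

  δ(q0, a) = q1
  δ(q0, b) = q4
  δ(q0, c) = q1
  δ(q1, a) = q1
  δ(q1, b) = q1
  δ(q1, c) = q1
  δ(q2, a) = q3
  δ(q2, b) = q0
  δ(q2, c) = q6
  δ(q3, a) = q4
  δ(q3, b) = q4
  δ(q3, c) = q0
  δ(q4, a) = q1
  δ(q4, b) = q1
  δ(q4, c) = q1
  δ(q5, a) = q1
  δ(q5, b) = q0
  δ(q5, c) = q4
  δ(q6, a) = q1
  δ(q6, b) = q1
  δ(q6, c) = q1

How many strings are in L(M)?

The useful subgraph on states {q0, q2, q3, q6} is acyclic, so L(M) is finite; the longest accepting path visits 3 useful states, giving maximum string length 2.
Counting accepting paths from q2 by length: 3 of length 1, 1 of length 2. Total 4.

4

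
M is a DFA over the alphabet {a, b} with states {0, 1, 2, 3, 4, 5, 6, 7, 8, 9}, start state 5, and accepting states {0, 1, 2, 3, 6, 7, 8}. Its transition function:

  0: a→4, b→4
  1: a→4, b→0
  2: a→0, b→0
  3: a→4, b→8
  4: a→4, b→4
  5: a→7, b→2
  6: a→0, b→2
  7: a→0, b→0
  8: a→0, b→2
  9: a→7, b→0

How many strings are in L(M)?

The useful subgraph on states {0, 2, 5, 7} is acyclic, so L(M) is finite; the longest accepting path visits 3 useful states, giving maximum string length 2.
Counting accepting paths from 5 by length: 2 of length 1, 4 of length 2. Total 6.

6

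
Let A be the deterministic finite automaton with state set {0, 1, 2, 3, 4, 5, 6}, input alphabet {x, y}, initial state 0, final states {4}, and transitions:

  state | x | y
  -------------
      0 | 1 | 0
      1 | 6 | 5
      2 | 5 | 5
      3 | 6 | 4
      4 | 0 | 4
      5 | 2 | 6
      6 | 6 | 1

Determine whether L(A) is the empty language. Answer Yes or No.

Yes

The states reachable from the start state are {0, 1, 2, 5, 6}.
None of the accepting states {4} is reachable, so no string is accepted and L(A) = ∅.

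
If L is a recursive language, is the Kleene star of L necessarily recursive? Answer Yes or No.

Yes

For an input w of length n, decide by dynamic programming over positions 0..n whether w factors into blocks from L, calling the decider for L on each of the O(n²) substrings; every call halts, so this decides L*.
So the recursive languages are closed under Kleene star.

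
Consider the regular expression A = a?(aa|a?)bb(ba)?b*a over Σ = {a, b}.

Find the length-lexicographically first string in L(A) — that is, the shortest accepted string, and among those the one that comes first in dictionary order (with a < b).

bba

By inspection of the expression, no string of length less than 3 matches, and bba is the lexicographically first match of length 3.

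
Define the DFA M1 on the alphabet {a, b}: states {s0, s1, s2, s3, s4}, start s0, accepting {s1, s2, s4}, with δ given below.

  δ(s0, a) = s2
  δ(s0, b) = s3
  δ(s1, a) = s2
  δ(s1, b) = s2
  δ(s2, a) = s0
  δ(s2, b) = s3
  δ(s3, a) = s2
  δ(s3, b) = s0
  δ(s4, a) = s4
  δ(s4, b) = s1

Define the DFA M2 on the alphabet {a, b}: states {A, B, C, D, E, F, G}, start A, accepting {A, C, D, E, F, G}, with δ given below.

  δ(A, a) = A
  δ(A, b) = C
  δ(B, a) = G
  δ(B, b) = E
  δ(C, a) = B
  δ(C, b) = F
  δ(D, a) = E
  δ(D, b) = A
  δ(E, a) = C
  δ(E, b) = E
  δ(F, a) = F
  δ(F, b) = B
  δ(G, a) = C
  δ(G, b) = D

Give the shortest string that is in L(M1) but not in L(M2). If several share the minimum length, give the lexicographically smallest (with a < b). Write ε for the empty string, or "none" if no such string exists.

ba

The string ba is accepted by M1 but not by M2.
No shorter string lies in the difference, and ba is the lexicographically first length-2 string in L(M1) \ L(M2).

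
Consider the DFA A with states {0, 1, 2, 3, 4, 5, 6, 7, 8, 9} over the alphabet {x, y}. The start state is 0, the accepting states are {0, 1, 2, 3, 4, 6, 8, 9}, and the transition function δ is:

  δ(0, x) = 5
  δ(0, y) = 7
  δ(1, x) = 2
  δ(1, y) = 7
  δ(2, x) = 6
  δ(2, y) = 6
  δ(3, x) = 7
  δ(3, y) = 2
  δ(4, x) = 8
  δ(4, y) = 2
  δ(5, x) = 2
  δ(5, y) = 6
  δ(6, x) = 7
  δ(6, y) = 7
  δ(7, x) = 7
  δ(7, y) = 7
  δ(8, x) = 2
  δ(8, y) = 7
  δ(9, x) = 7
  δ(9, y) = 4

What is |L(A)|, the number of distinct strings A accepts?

The useful subgraph on states {0, 2, 5, 6} is acyclic, so L(A) is finite; the longest accepting path visits 4 useful states, giving maximum string length 3.
Counting accepting paths from 0 by length: 1 of length 0, 2 of length 2, 2 of length 3. Total 5.

5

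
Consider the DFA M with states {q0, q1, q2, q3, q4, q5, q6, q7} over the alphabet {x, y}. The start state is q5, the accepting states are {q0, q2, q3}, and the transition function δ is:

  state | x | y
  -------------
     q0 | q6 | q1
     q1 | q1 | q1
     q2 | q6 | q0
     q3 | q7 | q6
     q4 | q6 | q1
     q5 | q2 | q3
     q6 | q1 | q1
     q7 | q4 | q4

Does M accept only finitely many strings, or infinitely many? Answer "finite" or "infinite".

The useful states (reachable from q5 and able to reach an accepting state) are {q0, q2, q3, q5}.
Restricted to these states the transition graph has no cycle, so every accepting path has bounded length and L is finite.

finite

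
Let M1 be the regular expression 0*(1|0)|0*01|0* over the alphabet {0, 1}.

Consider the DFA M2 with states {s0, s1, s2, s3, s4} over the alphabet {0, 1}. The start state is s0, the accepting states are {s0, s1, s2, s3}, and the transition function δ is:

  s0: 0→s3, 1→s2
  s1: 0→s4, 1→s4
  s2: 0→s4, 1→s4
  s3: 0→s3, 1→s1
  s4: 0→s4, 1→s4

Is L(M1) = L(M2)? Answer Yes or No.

Converting the expression M1 to a DFA (subset construction, then merging equivalent states) gives the minimal DFA with states {r0, r1, r2}, start state r0, accepting states {r0, r1} and transitions r0: 0→r0, 1→r1; r1: 0→r2, 1→r2; r2: 0→r2, 1→r2.
Exploring the product automaton M1 × M2 from the start pair (r0, s0), following both machines on each input symbol, reaches 5 state pairs: (r0, s0), (r0, s3), (r1, s2), (r1, s1), (r2, s4).
M1 accepts in {r0, r1} and M2 accepts in {s0, s1, s2, s3}. In every reachable pair the two components are either both accepting — (r0, s0), (r0, s3), (r1, s2), (r1, s1) — or both non-accepting, so no string is accepted by exactly one of the machines: L(M1) \ L(M2) and L(M2) \ L(M1) are both empty.
Hence every string is accepted by M1 iff it is accepted by M2, and the two languages coincide.

Yes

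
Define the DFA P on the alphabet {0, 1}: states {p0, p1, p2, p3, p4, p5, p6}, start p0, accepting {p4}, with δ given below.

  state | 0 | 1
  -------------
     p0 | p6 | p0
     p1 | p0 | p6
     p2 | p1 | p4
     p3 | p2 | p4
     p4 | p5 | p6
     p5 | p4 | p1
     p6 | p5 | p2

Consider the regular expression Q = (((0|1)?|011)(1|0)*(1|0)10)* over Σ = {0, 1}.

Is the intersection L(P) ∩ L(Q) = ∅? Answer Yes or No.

Yes

Converting the expression Q to a DFA (subset construction, then merging equivalent states) gives the minimal DFA with states {q0, q1, q2, q3}, start state q0, accepting states {q0, q3} and transitions q0: 0→q1, 1→q1; q1: 0→q1, 1→q2; q2: 0→q3, 1→q2; q3: 0→q1, 1→q2.
Exploring the product automaton P × Q from the start pair (p0, q0), following both machines on each input symbol, reaches 14 state pairs: (p0, q0), (p6, q1), (p0, q1), (p5, q1), (p2, q2), (p0, q2), (p4, q1), (p1, q2), (p1, q3), (p4, q2), (p6, q3), (p6, q2), (p0, q3), (p5, q3).
P accepts in {p4} and Q accepts in {q0, q3}; no reachable pair has both components accepting, so no string drives both machines to acceptance simultaneously and L(P) ∩ L(Q) = ∅.
So no string is accepted by both, and the intersection is empty.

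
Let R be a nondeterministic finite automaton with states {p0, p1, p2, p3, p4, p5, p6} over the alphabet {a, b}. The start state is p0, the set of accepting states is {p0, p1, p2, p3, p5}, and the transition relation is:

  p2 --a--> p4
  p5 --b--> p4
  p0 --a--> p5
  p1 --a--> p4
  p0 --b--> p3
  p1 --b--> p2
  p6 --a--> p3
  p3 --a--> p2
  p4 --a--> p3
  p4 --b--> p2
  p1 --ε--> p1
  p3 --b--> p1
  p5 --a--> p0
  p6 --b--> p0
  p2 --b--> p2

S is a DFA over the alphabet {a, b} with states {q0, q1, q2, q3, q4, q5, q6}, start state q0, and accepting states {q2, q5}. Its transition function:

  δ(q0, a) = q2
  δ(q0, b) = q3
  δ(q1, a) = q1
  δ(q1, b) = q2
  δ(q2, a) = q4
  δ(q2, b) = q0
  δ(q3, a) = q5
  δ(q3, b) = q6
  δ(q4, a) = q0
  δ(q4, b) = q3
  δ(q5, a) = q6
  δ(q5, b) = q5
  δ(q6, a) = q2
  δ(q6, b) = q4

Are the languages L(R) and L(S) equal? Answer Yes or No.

No

The empty string ε is accepted by R but rejected by S.
So L(R) ≠ L(S).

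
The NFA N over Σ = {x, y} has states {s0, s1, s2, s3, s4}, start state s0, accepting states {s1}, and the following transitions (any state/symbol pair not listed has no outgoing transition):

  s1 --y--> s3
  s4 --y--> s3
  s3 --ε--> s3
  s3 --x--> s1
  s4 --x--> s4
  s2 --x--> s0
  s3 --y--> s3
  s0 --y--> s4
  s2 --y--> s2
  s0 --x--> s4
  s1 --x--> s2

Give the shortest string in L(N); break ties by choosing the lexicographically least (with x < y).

xyx

A breadth-first search from s0 reaches an accepting state first via the path s0 → s4 → s3 → s1 on input xyx.
No string of length < 3 is accepted (BFS exhausts all shorter strings without reaching an accepting state), and xyx is the lexicographically least accepting string of length 3.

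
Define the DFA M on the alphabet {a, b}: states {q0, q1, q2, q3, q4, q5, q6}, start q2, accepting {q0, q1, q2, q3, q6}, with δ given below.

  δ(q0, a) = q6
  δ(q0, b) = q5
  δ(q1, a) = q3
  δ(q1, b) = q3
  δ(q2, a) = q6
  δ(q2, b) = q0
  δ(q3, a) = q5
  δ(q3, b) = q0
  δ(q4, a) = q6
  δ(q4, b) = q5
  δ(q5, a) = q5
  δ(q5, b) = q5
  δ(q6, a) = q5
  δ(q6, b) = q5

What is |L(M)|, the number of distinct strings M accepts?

4

The useful subgraph on states {q0, q2, q6} is acyclic, so L(M) is finite; the longest accepting path visits 3 useful states, giving maximum string length 2.
Counting accepting paths from q2 by length: 1 of length 0, 2 of length 1, 1 of length 2. Total 4.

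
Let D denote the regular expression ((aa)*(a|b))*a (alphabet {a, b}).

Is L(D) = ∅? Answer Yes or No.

The string a matches the expression, so it belongs to L(D).
Since L(D) contains at least one string, it is not empty.

No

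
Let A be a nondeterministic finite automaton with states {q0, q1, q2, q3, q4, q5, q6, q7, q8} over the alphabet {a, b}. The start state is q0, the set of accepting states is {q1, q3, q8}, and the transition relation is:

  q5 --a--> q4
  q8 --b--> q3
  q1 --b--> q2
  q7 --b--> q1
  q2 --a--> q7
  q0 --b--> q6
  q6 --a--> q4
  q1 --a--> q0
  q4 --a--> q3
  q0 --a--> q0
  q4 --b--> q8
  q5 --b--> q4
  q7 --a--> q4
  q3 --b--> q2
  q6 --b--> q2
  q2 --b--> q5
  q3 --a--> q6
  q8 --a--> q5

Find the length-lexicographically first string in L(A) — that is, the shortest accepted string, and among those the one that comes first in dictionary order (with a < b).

baa

A breadth-first search from q0 reaches an accepting state first via the path q0 → q6 → q4 → q3 on input baa.
No string of length < 3 is accepted (BFS exhausts all shorter strings without reaching an accepting state), and baa is the lexicographically least accepting string of length 3.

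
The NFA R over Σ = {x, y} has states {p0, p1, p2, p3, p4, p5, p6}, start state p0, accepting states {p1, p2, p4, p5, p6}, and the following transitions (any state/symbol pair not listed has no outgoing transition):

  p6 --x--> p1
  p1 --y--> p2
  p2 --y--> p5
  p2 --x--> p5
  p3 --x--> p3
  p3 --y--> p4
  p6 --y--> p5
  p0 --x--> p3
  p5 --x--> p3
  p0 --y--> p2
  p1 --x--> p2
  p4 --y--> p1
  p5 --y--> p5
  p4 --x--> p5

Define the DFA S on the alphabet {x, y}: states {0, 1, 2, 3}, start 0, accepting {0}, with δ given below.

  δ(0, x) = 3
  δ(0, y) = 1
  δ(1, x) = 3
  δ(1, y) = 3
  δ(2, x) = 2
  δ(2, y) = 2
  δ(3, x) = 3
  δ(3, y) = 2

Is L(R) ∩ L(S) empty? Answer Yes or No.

Exploring the product automaton R × S from the start pair (p0, 0), following both machines on each input symbol, reaches 9 state pairs: (p0, 0), (p3, 3), (p2, 1), (p4, 2), (p5, 3), (p5, 2), (p1, 2), (p3, 2), (p2, 2).
R accepts in {p1, p2, p4, p5, p6} and S accepts in {0}; no reachable pair has both components accepting, so no string drives both machines to acceptance simultaneously and L(R) ∩ L(S) = ∅.
So no string is accepted by both, and the intersection is empty.

Yes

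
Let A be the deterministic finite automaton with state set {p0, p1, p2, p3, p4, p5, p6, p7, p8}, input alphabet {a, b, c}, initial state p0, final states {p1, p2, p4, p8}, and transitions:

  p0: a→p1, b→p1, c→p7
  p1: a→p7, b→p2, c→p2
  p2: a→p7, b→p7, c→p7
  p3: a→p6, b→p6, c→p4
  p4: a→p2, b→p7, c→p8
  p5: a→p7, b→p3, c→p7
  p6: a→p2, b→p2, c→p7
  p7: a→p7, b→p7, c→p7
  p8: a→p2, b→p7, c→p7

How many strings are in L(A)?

6

The useful subgraph on states {p0, p1, p2} is acyclic, so L(A) is finite; the longest accepting path visits 3 useful states, giving maximum string length 2.
Counting accepting paths from p0 by length: 2 of length 1, 4 of length 2. Total 6.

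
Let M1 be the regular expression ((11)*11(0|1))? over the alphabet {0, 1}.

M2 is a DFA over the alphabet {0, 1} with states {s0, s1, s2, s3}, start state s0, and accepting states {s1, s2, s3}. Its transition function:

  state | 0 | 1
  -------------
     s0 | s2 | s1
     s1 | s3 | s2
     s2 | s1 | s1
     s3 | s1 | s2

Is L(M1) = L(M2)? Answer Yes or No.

No

The empty string ε is accepted by M1 but rejected by M2.
So L(M1) ≠ L(M2).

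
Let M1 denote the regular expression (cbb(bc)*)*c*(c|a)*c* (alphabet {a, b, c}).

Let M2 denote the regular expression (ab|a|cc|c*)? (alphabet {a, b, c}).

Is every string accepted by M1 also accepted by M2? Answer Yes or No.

No

The string aa is in L(M1) but not in L(M2).
So L(M1) ⊄ L(M2).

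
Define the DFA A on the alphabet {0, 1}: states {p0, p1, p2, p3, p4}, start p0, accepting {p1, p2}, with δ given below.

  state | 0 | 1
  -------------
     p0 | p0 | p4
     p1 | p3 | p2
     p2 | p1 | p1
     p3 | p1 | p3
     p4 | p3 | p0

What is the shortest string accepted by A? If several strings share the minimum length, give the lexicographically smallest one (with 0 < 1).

A breadth-first search from p0 reaches an accepting state first via the path p0 → p4 → p3 → p1 on input 100.
No string of length < 3 is accepted (BFS exhausts all shorter strings without reaching an accepting state), and 100 is the lexicographically least accepting string of length 3.

100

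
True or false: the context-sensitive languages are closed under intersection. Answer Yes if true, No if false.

An LBA keeps a copy of the input on a second track, runs the LBA for L₁, and if that accepts restores the input and runs the LBA for L₂; linear space suffices, so L₁ ∩ L₂ is context-sensitive.
So the context-sensitive languages are closed under intersection.

Yes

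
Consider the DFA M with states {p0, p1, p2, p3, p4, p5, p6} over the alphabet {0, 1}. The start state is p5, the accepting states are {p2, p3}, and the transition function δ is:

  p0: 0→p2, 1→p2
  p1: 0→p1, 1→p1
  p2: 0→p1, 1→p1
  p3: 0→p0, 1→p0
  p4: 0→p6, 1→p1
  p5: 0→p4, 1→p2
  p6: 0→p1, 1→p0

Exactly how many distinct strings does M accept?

3

The useful subgraph on states {p0, p2, p4, p5, p6} is acyclic, so L(M) is finite; the longest accepting path visits 5 useful states, giving maximum string length 4.
Counting accepting paths from p5 by length: 1 of length 1, 2 of length 4. Total 3.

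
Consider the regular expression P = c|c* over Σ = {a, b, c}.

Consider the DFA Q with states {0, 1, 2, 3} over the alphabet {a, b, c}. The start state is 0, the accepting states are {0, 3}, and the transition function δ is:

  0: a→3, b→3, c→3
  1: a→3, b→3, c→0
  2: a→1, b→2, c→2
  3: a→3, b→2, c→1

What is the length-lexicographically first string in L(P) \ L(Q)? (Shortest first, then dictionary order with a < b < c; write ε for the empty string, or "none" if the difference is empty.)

cc

The string cc is accepted by P but not by Q.
No shorter string lies in the difference, and cc is the lexicographically first length-2 string in L(P) \ L(Q).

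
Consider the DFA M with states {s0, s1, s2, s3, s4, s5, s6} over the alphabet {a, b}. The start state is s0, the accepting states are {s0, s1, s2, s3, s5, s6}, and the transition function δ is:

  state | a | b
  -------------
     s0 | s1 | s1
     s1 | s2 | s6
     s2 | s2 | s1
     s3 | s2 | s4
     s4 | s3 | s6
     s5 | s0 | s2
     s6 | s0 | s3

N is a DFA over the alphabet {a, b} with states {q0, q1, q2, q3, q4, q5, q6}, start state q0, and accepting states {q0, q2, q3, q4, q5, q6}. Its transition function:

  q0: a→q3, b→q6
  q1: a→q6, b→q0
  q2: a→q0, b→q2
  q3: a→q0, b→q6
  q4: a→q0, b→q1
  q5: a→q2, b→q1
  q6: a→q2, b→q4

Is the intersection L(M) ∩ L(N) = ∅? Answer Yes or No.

The empty string ε is accepted by both M and N.
Hence L(M) ∩ L(N) ≠ ∅.

No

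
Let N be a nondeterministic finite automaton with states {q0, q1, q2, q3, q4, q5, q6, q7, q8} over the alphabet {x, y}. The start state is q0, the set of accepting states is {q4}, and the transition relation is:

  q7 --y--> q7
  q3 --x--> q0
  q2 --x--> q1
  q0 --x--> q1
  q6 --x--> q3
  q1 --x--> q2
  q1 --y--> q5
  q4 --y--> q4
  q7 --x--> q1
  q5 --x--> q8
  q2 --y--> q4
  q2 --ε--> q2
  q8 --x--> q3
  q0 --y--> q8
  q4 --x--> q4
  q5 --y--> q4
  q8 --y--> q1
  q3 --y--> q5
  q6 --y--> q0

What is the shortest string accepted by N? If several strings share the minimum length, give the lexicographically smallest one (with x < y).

A breadth-first search from q0 reaches an accepting state first via the path q0 → q1 → q2 → q4 on input xxy.
No string of length < 3 is accepted (BFS exhausts all shorter strings without reaching an accepting state), and xxy is the lexicographically least accepting string of length 3.

xxy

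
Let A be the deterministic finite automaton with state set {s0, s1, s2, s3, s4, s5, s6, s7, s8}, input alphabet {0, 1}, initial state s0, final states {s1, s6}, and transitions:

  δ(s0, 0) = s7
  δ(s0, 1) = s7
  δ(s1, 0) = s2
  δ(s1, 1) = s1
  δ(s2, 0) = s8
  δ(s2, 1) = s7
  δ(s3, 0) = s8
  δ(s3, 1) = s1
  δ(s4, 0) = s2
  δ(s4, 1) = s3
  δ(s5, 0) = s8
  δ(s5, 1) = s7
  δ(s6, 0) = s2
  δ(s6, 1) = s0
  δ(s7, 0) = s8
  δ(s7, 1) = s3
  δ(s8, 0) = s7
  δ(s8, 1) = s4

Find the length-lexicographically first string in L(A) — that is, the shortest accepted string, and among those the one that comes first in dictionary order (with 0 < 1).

011

A breadth-first search from s0 reaches an accepting state first via the path s0 → s7 → s3 → s1 on input 011.
No string of length < 3 is accepted (BFS exhausts all shorter strings without reaching an accepting state), and 011 is the lexicographically least accepting string of length 3.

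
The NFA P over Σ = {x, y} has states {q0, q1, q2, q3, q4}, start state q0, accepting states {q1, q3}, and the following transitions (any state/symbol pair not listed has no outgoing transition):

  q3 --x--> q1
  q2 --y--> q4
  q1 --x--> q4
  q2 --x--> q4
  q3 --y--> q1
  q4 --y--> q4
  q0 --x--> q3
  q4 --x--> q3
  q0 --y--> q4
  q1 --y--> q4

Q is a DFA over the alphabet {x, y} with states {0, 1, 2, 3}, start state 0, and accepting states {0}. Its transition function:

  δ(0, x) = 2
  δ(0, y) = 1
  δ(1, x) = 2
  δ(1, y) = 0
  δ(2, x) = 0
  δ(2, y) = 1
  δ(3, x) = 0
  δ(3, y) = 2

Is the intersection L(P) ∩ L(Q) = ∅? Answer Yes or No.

The string xx is accepted by both P and Q.
Hence L(P) ∩ L(Q) ≠ ∅.

No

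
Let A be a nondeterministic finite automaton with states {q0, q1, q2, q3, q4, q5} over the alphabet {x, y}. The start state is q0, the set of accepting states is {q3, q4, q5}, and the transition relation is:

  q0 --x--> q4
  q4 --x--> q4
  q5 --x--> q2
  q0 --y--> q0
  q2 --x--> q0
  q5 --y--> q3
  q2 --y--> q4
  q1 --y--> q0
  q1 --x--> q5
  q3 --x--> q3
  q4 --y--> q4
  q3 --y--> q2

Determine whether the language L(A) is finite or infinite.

State q0 is reachable from the start and can reach an accepting state, and it lies on the cycle q0 → q0.
Traversing that cycle any number of times yields accepted strings of unbounded length, so the language is infinite.

infinite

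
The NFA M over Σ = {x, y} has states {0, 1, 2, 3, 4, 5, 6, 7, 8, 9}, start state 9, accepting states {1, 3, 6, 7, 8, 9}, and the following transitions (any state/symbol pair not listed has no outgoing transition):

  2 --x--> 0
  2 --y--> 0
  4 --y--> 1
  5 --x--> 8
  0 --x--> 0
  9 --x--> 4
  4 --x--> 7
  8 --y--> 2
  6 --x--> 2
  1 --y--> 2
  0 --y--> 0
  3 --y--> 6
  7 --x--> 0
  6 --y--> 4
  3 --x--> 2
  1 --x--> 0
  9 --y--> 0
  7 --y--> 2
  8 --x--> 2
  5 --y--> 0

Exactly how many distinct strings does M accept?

3

The useful subgraph on states {1, 4, 7, 9} is acyclic, so L(M) is finite; the longest accepting path visits 3 useful states, giving maximum string length 2.
Counting accepting paths from 9 by length: 1 of length 0, 2 of length 2. Total 3.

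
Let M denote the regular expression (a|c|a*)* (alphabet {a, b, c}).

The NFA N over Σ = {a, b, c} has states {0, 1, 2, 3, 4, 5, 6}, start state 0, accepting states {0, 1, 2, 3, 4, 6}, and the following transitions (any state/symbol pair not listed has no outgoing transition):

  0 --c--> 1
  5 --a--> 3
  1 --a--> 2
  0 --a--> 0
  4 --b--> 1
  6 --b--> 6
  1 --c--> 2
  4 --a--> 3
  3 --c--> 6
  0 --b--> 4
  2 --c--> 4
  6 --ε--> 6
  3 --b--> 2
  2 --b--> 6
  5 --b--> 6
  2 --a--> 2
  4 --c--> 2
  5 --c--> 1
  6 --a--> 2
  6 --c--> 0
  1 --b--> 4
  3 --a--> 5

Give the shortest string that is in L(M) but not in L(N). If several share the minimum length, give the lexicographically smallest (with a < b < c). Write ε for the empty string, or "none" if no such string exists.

cacaa

The string cacaa is accepted by M but not by N.
No shorter string lies in the difference, and cacaa is the lexicographically first length-5 string in L(M) \ L(N).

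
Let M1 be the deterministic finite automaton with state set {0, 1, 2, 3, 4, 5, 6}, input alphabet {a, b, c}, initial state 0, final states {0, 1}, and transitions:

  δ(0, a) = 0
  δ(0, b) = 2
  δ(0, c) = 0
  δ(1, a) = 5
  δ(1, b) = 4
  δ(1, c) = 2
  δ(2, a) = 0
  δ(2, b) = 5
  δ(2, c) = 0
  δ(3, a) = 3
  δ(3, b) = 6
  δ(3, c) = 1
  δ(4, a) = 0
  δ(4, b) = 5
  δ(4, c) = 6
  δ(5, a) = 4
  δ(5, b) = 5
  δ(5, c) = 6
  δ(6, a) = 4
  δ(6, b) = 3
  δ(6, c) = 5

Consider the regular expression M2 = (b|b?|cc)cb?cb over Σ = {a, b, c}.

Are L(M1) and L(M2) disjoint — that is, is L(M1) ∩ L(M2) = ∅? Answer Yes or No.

Converting the expression M2 to a DFA (subset construction, then merging equivalent states) gives the minimal DFA with states {r0, r1, r2, r3, r4, r5, r6, r7, r8}, start state r0, accepting states {r8} and transitions r0: a→r1, b→r2, c→r3; r1: a→r1, b→r1, c→r1; r2: a→r1, b→r1, c→r4; r3: a→r1, b→r5, c→r6; r4: a→r1, b→r5, c→r7; r5: a→r1, b→r1, c→r7; r6: a→r1, b→r8, c→r4; r7: a→r1, b→r8, c→r1; r8: a→r1, b→r1, c→r1.
Exploring the product automaton M1 × M2 from the start pair (0, r0), following both machines on each input symbol, reaches 15 state pairs: (0, r0), (0, r1), (2, r2), (0, r3), (2, r1), (5, r1), (0, r4), (2, r5), (0, r6), (4, r1), (6, r1), (0, r7), (2, r8), (3, r1), (1, r1).
M1 accepts in {0, 1} and M2 accepts in {r8}; no reachable pair has both components accepting, so no string drives both machines to acceptance simultaneously and L(M1) ∩ L(M2) = ∅.
So no string is accepted by both, and the intersection is empty.

Yes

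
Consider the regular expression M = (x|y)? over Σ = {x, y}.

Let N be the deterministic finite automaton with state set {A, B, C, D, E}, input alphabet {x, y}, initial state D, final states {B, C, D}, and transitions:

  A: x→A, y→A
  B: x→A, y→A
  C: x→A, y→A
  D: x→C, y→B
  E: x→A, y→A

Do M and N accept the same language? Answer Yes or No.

Yes

Converting the expression M to a DFA (subset construction, then merging equivalent states) gives the minimal DFA with states {m0, m1, m2}, start state m0, accepting states {m0, m1} and transitions m0: x→m1, y→m1; m1: x→m2, y→m2; m2: x→m2, y→m2.
Exploring the product automaton M × N from the start pair (m0, D), following both machines on each input symbol, reaches 4 state pairs: (m0, D), (m1, C), (m1, B), (m2, A).
M accepts in {m0, m1} and N accepts in {B, C, D}. In every reachable pair the two components are either both accepting — (m0, D), (m1, C), (m1, B) — or both non-accepting, so no string is accepted by exactly one of the machines: L(M) \ L(N) and L(N) \ L(M) are both empty.
Hence every string is accepted by M iff it is accepted by N, and the two languages coincide.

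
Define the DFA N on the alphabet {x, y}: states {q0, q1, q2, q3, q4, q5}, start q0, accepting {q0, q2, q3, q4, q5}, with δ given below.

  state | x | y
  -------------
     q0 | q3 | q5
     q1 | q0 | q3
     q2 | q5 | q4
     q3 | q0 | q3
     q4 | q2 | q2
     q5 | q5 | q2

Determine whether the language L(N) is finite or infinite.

State q0 is reachable from the start and can reach an accepting state, and it lies on the cycle q0 → q3 → q0.
Traversing that cycle any number of times yields accepted strings of unbounded length, so the language is infinite.

infinite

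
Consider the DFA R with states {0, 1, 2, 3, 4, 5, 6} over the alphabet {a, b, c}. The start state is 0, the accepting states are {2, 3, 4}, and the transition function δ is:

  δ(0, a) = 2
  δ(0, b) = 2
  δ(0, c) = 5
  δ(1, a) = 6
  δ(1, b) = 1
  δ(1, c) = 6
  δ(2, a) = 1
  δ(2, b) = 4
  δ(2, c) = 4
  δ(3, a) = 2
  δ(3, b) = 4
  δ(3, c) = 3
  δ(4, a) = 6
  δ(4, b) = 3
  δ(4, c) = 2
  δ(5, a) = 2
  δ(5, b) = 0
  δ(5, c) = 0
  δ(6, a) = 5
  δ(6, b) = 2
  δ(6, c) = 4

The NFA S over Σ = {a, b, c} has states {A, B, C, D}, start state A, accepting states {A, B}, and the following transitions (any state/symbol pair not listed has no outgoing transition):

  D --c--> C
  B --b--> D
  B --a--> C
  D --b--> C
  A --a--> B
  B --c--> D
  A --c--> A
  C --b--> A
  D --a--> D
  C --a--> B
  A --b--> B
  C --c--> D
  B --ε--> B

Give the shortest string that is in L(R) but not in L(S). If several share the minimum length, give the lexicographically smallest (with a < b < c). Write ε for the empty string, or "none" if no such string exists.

ab

The string ab is accepted by R but not by S.
No shorter string lies in the difference, and ab is the lexicographically first length-2 string in L(R) \ L(S).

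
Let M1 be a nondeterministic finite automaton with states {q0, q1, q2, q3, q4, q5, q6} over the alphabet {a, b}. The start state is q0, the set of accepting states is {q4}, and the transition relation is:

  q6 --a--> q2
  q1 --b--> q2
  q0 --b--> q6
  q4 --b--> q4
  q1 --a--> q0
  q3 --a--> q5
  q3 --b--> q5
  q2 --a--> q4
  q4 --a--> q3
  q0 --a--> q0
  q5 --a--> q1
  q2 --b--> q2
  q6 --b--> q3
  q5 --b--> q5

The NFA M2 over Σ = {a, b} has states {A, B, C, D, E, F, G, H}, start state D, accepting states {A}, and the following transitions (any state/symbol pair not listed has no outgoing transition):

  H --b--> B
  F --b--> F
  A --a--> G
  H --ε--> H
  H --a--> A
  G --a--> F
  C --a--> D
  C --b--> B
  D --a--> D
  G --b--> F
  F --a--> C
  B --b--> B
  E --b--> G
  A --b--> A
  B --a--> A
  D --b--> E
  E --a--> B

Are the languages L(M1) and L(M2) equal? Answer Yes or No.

Exploring the product automaton M1 × M2 from the start pair (q0, D), following both machines on each input symbol, reaches 7 state pairs: (q0, D), (q6, E), (q2, B), (q3, G), (q4, A), (q5, F), (q1, C).
M1 accepts in {q4} and M2 accepts in {A}. In every reachable pair the two components are either both accepting — (q4, A) — or both non-accepting, so no string is accepted by exactly one of the machines: L(M1) \ L(M2) and L(M2) \ L(M1) are both empty.
Hence every string is accepted by M1 iff it is accepted by M2, and the two languages coincide.

Yes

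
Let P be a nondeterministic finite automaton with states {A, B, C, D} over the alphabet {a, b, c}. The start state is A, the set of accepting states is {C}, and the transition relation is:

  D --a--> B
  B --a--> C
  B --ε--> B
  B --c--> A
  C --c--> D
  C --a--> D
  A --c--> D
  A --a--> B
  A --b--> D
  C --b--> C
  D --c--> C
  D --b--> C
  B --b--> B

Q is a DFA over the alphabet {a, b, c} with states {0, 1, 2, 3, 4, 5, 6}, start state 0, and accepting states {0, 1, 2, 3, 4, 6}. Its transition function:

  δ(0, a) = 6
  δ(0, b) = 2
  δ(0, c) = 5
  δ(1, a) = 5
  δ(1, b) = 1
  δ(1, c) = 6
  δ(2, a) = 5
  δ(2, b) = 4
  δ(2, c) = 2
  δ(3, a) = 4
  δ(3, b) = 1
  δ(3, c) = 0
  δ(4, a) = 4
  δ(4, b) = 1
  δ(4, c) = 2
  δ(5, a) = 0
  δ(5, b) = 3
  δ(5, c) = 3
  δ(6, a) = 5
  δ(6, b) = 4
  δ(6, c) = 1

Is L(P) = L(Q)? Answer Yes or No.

No

The string aa is accepted by P but rejected by Q.
So L(P) ≠ L(Q).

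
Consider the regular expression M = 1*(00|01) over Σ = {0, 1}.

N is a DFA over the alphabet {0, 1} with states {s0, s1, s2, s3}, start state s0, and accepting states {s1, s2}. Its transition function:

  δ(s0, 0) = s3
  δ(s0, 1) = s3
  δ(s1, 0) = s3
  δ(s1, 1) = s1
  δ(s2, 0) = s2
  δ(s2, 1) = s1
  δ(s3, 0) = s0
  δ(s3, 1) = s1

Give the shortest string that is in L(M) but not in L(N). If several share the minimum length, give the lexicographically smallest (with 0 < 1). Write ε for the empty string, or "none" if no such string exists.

The string 00 is accepted by M but not by N.
No shorter string lies in the difference, and 00 is the lexicographically first length-2 string in L(M) \ L(N).

00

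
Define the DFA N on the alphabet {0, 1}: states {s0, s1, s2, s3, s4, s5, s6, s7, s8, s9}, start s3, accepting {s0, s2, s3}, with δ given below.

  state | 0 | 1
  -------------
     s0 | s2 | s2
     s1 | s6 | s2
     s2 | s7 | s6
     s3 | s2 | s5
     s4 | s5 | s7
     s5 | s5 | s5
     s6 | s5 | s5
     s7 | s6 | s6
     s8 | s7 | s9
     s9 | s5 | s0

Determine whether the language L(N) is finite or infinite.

finite

The useful states (reachable from s3 and able to reach an accepting state) are {s2, s3}.
Restricted to these states the transition graph has no cycle, so every accepting path has bounded length and L is finite.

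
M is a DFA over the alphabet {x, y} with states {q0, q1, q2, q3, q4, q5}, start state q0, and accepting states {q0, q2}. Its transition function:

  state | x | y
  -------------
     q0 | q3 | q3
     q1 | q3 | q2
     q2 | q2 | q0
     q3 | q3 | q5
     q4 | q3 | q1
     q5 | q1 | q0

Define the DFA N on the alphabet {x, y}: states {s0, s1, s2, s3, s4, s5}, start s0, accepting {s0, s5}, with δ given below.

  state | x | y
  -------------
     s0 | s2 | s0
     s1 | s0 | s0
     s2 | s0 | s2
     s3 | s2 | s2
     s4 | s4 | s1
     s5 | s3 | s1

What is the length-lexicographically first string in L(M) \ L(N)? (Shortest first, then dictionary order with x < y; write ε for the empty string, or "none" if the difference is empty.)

xyy

The string xyy is accepted by M but not by N.
No shorter string lies in the difference, and xyy is the lexicographically first length-3 string in L(M) \ L(N).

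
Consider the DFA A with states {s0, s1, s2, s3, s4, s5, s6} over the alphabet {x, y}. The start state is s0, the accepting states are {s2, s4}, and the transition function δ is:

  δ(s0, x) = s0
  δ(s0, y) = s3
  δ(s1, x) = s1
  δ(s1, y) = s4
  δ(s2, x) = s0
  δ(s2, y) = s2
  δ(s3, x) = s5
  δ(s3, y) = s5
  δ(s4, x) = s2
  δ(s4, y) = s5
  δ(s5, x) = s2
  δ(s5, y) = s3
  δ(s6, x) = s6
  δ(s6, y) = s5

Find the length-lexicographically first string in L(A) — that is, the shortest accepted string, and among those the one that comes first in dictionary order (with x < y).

yxx

A breadth-first search from s0 reaches an accepting state first via the path s0 → s3 → s5 → s2 on input yxx.
No string of length < 3 is accepted (BFS exhausts all shorter strings without reaching an accepting state), and yxx is the lexicographically least accepting string of length 3.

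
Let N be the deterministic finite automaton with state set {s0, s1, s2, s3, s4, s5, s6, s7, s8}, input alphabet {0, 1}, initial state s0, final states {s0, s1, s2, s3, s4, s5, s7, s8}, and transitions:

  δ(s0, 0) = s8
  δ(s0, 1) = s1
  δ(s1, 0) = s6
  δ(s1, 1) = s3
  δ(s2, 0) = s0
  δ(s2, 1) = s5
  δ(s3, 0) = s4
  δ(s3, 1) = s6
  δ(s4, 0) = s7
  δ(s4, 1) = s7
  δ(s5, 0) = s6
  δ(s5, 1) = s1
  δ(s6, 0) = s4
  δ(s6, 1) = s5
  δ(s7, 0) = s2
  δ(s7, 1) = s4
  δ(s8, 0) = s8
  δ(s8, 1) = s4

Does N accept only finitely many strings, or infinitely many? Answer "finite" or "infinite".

infinite

State s8 is reachable from the start and can reach an accepting state, and it lies on the cycle s8 → s8.
Traversing that cycle any number of times yields accepted strings of unbounded length, so the language is infinite.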